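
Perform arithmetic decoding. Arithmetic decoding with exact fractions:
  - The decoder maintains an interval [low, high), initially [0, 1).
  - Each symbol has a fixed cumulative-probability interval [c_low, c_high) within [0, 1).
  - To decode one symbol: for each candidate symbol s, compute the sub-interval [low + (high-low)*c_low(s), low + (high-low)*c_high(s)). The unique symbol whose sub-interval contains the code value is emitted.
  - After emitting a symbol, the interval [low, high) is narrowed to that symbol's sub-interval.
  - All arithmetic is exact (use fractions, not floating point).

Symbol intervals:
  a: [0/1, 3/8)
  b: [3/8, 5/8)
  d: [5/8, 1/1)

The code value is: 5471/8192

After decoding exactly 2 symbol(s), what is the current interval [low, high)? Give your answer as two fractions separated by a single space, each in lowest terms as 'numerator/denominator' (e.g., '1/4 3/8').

Answer: 5/8 49/64

Derivation:
Step 1: interval [0/1, 1/1), width = 1/1 - 0/1 = 1/1
  'a': [0/1 + 1/1*0/1, 0/1 + 1/1*3/8) = [0/1, 3/8)
  'b': [0/1 + 1/1*3/8, 0/1 + 1/1*5/8) = [3/8, 5/8)
  'd': [0/1 + 1/1*5/8, 0/1 + 1/1*1/1) = [5/8, 1/1) <- contains code 5471/8192
  emit 'd', narrow to [5/8, 1/1)
Step 2: interval [5/8, 1/1), width = 1/1 - 5/8 = 3/8
  'a': [5/8 + 3/8*0/1, 5/8 + 3/8*3/8) = [5/8, 49/64) <- contains code 5471/8192
  'b': [5/8 + 3/8*3/8, 5/8 + 3/8*5/8) = [49/64, 55/64)
  'd': [5/8 + 3/8*5/8, 5/8 + 3/8*1/1) = [55/64, 1/1)
  emit 'a', narrow to [5/8, 49/64)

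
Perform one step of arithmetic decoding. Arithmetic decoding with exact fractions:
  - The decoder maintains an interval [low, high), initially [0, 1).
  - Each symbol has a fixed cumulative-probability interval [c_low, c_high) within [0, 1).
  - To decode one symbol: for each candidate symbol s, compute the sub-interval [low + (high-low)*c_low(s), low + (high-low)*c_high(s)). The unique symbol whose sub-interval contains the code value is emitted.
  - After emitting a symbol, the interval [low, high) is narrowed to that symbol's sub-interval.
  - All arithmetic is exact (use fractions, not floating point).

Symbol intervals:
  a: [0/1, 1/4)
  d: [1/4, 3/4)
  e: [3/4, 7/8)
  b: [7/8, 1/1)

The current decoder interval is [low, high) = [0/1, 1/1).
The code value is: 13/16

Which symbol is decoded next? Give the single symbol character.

Interval width = high − low = 1/1 − 0/1 = 1/1
Scaled code = (code − low) / width = (13/16 − 0/1) / 1/1 = 13/16
  a: [0/1, 1/4) 
  d: [1/4, 3/4) 
  e: [3/4, 7/8) ← scaled code falls here ✓
  b: [7/8, 1/1) 

Answer: e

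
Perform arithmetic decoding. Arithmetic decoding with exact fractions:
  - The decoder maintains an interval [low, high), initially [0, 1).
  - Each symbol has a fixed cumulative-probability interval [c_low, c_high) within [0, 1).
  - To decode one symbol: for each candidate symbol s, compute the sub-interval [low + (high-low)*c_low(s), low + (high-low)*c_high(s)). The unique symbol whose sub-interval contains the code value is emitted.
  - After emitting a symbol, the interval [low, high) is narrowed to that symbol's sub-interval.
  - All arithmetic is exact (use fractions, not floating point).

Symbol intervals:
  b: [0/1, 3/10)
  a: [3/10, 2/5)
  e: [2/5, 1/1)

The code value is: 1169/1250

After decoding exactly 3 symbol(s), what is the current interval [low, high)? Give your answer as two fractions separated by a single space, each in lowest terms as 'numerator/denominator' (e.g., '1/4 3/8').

Answer: 98/125 1/1

Derivation:
Step 1: interval [0/1, 1/1), width = 1/1 - 0/1 = 1/1
  'b': [0/1 + 1/1*0/1, 0/1 + 1/1*3/10) = [0/1, 3/10)
  'a': [0/1 + 1/1*3/10, 0/1 + 1/1*2/5) = [3/10, 2/5)
  'e': [0/1 + 1/1*2/5, 0/1 + 1/1*1/1) = [2/5, 1/1) <- contains code 1169/1250
  emit 'e', narrow to [2/5, 1/1)
Step 2: interval [2/5, 1/1), width = 1/1 - 2/5 = 3/5
  'b': [2/5 + 3/5*0/1, 2/5 + 3/5*3/10) = [2/5, 29/50)
  'a': [2/5 + 3/5*3/10, 2/5 + 3/5*2/5) = [29/50, 16/25)
  'e': [2/5 + 3/5*2/5, 2/5 + 3/5*1/1) = [16/25, 1/1) <- contains code 1169/1250
  emit 'e', narrow to [16/25, 1/1)
Step 3: interval [16/25, 1/1), width = 1/1 - 16/25 = 9/25
  'b': [16/25 + 9/25*0/1, 16/25 + 9/25*3/10) = [16/25, 187/250)
  'a': [16/25 + 9/25*3/10, 16/25 + 9/25*2/5) = [187/250, 98/125)
  'e': [16/25 + 9/25*2/5, 16/25 + 9/25*1/1) = [98/125, 1/1) <- contains code 1169/1250
  emit 'e', narrow to [98/125, 1/1)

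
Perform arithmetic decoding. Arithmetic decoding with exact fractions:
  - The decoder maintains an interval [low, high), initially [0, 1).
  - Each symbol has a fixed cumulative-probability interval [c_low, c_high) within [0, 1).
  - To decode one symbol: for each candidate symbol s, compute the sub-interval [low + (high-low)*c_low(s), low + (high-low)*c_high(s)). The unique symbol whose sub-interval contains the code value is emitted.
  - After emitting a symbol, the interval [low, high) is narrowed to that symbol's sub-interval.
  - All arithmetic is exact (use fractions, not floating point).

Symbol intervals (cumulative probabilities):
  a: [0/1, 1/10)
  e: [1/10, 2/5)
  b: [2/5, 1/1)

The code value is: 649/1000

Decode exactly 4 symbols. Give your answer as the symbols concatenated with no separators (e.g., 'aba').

Step 1: interval [0/1, 1/1), width = 1/1 - 0/1 = 1/1
  'a': [0/1 + 1/1*0/1, 0/1 + 1/1*1/10) = [0/1, 1/10)
  'e': [0/1 + 1/1*1/10, 0/1 + 1/1*2/5) = [1/10, 2/5)
  'b': [0/1 + 1/1*2/5, 0/1 + 1/1*1/1) = [2/5, 1/1) <- contains code 649/1000
  emit 'b', narrow to [2/5, 1/1)
Step 2: interval [2/5, 1/1), width = 1/1 - 2/5 = 3/5
  'a': [2/5 + 3/5*0/1, 2/5 + 3/5*1/10) = [2/5, 23/50)
  'e': [2/5 + 3/5*1/10, 2/5 + 3/5*2/5) = [23/50, 16/25)
  'b': [2/5 + 3/5*2/5, 2/5 + 3/5*1/1) = [16/25, 1/1) <- contains code 649/1000
  emit 'b', narrow to [16/25, 1/1)
Step 3: interval [16/25, 1/1), width = 1/1 - 16/25 = 9/25
  'a': [16/25 + 9/25*0/1, 16/25 + 9/25*1/10) = [16/25, 169/250) <- contains code 649/1000
  'e': [16/25 + 9/25*1/10, 16/25 + 9/25*2/5) = [169/250, 98/125)
  'b': [16/25 + 9/25*2/5, 16/25 + 9/25*1/1) = [98/125, 1/1)
  emit 'a', narrow to [16/25, 169/250)
Step 4: interval [16/25, 169/250), width = 169/250 - 16/25 = 9/250
  'a': [16/25 + 9/250*0/1, 16/25 + 9/250*1/10) = [16/25, 1609/2500)
  'e': [16/25 + 9/250*1/10, 16/25 + 9/250*2/5) = [1609/2500, 409/625) <- contains code 649/1000
  'b': [16/25 + 9/250*2/5, 16/25 + 9/250*1/1) = [409/625, 169/250)
  emit 'e', narrow to [1609/2500, 409/625)

Answer: bbae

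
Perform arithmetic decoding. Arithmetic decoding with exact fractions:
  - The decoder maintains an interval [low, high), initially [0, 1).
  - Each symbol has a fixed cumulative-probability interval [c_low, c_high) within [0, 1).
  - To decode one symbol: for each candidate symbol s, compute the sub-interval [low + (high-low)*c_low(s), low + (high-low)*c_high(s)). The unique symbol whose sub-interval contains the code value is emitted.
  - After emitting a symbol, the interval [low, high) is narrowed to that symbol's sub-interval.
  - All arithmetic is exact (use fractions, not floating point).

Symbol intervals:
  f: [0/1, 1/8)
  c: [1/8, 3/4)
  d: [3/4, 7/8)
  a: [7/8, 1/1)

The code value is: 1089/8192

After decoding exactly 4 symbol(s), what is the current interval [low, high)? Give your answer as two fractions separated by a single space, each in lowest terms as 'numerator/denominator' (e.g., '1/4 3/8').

Answer: 271/2048 547/4096

Derivation:
Step 1: interval [0/1, 1/1), width = 1/1 - 0/1 = 1/1
  'f': [0/1 + 1/1*0/1, 0/1 + 1/1*1/8) = [0/1, 1/8)
  'c': [0/1 + 1/1*1/8, 0/1 + 1/1*3/4) = [1/8, 3/4) <- contains code 1089/8192
  'd': [0/1 + 1/1*3/4, 0/1 + 1/1*7/8) = [3/4, 7/8)
  'a': [0/1 + 1/1*7/8, 0/1 + 1/1*1/1) = [7/8, 1/1)
  emit 'c', narrow to [1/8, 3/4)
Step 2: interval [1/8, 3/4), width = 3/4 - 1/8 = 5/8
  'f': [1/8 + 5/8*0/1, 1/8 + 5/8*1/8) = [1/8, 13/64) <- contains code 1089/8192
  'c': [1/8 + 5/8*1/8, 1/8 + 5/8*3/4) = [13/64, 19/32)
  'd': [1/8 + 5/8*3/4, 1/8 + 5/8*7/8) = [19/32, 43/64)
  'a': [1/8 + 5/8*7/8, 1/8 + 5/8*1/1) = [43/64, 3/4)
  emit 'f', narrow to [1/8, 13/64)
Step 3: interval [1/8, 13/64), width = 13/64 - 1/8 = 5/64
  'f': [1/8 + 5/64*0/1, 1/8 + 5/64*1/8) = [1/8, 69/512) <- contains code 1089/8192
  'c': [1/8 + 5/64*1/8, 1/8 + 5/64*3/4) = [69/512, 47/256)
  'd': [1/8 + 5/64*3/4, 1/8 + 5/64*7/8) = [47/256, 99/512)
  'a': [1/8 + 5/64*7/8, 1/8 + 5/64*1/1) = [99/512, 13/64)
  emit 'f', narrow to [1/8, 69/512)
Step 4: interval [1/8, 69/512), width = 69/512 - 1/8 = 5/512
  'f': [1/8 + 5/512*0/1, 1/8 + 5/512*1/8) = [1/8, 517/4096)
  'c': [1/8 + 5/512*1/8, 1/8 + 5/512*3/4) = [517/4096, 271/2048)
  'd': [1/8 + 5/512*3/4, 1/8 + 5/512*7/8) = [271/2048, 547/4096) <- contains code 1089/8192
  'a': [1/8 + 5/512*7/8, 1/8 + 5/512*1/1) = [547/4096, 69/512)
  emit 'd', narrow to [271/2048, 547/4096)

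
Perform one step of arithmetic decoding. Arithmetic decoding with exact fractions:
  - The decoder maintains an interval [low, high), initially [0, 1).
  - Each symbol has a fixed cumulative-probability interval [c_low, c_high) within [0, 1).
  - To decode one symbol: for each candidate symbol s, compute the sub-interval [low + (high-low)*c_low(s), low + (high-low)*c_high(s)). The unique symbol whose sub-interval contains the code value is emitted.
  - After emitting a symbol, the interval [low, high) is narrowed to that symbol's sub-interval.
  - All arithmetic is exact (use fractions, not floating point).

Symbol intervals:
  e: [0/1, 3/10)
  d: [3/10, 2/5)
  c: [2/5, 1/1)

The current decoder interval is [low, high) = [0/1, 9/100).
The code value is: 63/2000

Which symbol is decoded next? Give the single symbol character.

Answer: d

Derivation:
Interval width = high − low = 9/100 − 0/1 = 9/100
Scaled code = (code − low) / width = (63/2000 − 0/1) / 9/100 = 7/20
  e: [0/1, 3/10) 
  d: [3/10, 2/5) ← scaled code falls here ✓
  c: [2/5, 1/1) 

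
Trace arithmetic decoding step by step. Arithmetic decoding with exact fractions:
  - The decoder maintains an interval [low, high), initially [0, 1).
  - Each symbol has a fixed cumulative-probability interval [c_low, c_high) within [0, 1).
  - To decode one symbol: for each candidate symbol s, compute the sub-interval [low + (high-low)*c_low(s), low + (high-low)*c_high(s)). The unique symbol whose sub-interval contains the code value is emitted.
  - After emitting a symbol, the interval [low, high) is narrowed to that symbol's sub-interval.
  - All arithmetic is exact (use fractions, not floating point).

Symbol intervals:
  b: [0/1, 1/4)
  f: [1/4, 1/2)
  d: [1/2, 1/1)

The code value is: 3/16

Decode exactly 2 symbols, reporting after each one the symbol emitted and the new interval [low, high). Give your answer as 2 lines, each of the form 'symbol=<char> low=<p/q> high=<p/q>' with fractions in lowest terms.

Step 1: interval [0/1, 1/1), width = 1/1 - 0/1 = 1/1
  'b': [0/1 + 1/1*0/1, 0/1 + 1/1*1/4) = [0/1, 1/4) <- contains code 3/16
  'f': [0/1 + 1/1*1/4, 0/1 + 1/1*1/2) = [1/4, 1/2)
  'd': [0/1 + 1/1*1/2, 0/1 + 1/1*1/1) = [1/2, 1/1)
  emit 'b', narrow to [0/1, 1/4)
Step 2: interval [0/1, 1/4), width = 1/4 - 0/1 = 1/4
  'b': [0/1 + 1/4*0/1, 0/1 + 1/4*1/4) = [0/1, 1/16)
  'f': [0/1 + 1/4*1/4, 0/1 + 1/4*1/2) = [1/16, 1/8)
  'd': [0/1 + 1/4*1/2, 0/1 + 1/4*1/1) = [1/8, 1/4) <- contains code 3/16
  emit 'd', narrow to [1/8, 1/4)

Answer: symbol=b low=0/1 high=1/4
symbol=d low=1/8 high=1/4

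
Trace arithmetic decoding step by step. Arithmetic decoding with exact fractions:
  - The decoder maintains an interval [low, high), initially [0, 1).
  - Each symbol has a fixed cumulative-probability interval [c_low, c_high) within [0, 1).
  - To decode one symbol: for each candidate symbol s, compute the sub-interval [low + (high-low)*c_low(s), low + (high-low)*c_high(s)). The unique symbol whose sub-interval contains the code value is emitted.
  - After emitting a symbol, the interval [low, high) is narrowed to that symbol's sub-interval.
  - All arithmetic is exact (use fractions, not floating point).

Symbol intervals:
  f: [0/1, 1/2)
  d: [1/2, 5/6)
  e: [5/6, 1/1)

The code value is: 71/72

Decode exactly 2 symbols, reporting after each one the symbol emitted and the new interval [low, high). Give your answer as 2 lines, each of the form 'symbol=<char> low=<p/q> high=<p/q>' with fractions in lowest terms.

Answer: symbol=e low=5/6 high=1/1
symbol=e low=35/36 high=1/1

Derivation:
Step 1: interval [0/1, 1/1), width = 1/1 - 0/1 = 1/1
  'f': [0/1 + 1/1*0/1, 0/1 + 1/1*1/2) = [0/1, 1/2)
  'd': [0/1 + 1/1*1/2, 0/1 + 1/1*5/6) = [1/2, 5/6)
  'e': [0/1 + 1/1*5/6, 0/1 + 1/1*1/1) = [5/6, 1/1) <- contains code 71/72
  emit 'e', narrow to [5/6, 1/1)
Step 2: interval [5/6, 1/1), width = 1/1 - 5/6 = 1/6
  'f': [5/6 + 1/6*0/1, 5/6 + 1/6*1/2) = [5/6, 11/12)
  'd': [5/6 + 1/6*1/2, 5/6 + 1/6*5/6) = [11/12, 35/36)
  'e': [5/6 + 1/6*5/6, 5/6 + 1/6*1/1) = [35/36, 1/1) <- contains code 71/72
  emit 'e', narrow to [35/36, 1/1)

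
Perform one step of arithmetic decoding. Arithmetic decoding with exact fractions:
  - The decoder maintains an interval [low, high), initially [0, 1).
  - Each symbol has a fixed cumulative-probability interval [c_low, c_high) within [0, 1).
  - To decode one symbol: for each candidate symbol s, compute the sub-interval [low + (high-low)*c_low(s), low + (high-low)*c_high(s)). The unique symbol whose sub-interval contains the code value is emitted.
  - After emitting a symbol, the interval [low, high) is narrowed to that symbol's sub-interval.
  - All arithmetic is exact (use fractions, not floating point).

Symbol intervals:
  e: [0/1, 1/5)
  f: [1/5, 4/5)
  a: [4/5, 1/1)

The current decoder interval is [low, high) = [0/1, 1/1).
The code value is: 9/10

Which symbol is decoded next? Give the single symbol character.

Interval width = high − low = 1/1 − 0/1 = 1/1
Scaled code = (code − low) / width = (9/10 − 0/1) / 1/1 = 9/10
  e: [0/1, 1/5) 
  f: [1/5, 4/5) 
  a: [4/5, 1/1) ← scaled code falls here ✓

Answer: a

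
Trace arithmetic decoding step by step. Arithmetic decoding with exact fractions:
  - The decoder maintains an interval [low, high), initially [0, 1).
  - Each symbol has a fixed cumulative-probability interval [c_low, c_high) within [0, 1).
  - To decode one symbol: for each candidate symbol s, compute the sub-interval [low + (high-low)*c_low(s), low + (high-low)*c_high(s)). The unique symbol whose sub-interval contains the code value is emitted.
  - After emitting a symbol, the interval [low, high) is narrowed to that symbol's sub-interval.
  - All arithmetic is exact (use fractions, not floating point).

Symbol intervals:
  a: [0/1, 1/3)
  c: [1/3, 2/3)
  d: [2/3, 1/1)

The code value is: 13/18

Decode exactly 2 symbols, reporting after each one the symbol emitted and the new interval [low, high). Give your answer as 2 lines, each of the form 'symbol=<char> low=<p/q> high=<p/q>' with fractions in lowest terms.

Step 1: interval [0/1, 1/1), width = 1/1 - 0/1 = 1/1
  'a': [0/1 + 1/1*0/1, 0/1 + 1/1*1/3) = [0/1, 1/3)
  'c': [0/1 + 1/1*1/3, 0/1 + 1/1*2/3) = [1/3, 2/3)
  'd': [0/1 + 1/1*2/3, 0/1 + 1/1*1/1) = [2/3, 1/1) <- contains code 13/18
  emit 'd', narrow to [2/3, 1/1)
Step 2: interval [2/3, 1/1), width = 1/1 - 2/3 = 1/3
  'a': [2/3 + 1/3*0/1, 2/3 + 1/3*1/3) = [2/3, 7/9) <- contains code 13/18
  'c': [2/3 + 1/3*1/3, 2/3 + 1/3*2/3) = [7/9, 8/9)
  'd': [2/3 + 1/3*2/3, 2/3 + 1/3*1/1) = [8/9, 1/1)
  emit 'a', narrow to [2/3, 7/9)

Answer: symbol=d low=2/3 high=1/1
symbol=a low=2/3 high=7/9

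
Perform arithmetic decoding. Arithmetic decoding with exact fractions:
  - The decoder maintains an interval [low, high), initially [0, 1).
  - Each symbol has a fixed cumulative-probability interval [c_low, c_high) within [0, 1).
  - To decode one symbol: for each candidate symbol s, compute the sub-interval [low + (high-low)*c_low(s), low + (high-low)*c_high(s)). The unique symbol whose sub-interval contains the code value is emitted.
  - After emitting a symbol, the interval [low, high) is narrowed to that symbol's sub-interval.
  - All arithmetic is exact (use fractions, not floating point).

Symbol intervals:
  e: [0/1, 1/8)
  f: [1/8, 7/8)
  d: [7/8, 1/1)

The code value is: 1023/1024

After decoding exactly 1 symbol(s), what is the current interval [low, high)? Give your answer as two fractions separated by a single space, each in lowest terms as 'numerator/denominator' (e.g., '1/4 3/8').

Step 1: interval [0/1, 1/1), width = 1/1 - 0/1 = 1/1
  'e': [0/1 + 1/1*0/1, 0/1 + 1/1*1/8) = [0/1, 1/8)
  'f': [0/1 + 1/1*1/8, 0/1 + 1/1*7/8) = [1/8, 7/8)
  'd': [0/1 + 1/1*7/8, 0/1 + 1/1*1/1) = [7/8, 1/1) <- contains code 1023/1024
  emit 'd', narrow to [7/8, 1/1)

Answer: 7/8 1/1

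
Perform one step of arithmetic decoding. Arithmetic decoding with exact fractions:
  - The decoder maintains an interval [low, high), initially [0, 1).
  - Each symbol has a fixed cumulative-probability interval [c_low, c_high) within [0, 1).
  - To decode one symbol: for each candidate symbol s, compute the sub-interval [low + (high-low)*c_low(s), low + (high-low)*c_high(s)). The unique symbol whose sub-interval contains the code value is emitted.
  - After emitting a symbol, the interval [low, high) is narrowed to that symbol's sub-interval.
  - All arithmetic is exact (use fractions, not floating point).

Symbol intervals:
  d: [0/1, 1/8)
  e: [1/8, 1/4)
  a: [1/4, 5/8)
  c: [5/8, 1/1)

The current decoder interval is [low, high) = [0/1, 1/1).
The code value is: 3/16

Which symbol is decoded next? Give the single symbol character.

Interval width = high − low = 1/1 − 0/1 = 1/1
Scaled code = (code − low) / width = (3/16 − 0/1) / 1/1 = 3/16
  d: [0/1, 1/8) 
  e: [1/8, 1/4) ← scaled code falls here ✓
  a: [1/4, 5/8) 
  c: [5/8, 1/1) 

Answer: e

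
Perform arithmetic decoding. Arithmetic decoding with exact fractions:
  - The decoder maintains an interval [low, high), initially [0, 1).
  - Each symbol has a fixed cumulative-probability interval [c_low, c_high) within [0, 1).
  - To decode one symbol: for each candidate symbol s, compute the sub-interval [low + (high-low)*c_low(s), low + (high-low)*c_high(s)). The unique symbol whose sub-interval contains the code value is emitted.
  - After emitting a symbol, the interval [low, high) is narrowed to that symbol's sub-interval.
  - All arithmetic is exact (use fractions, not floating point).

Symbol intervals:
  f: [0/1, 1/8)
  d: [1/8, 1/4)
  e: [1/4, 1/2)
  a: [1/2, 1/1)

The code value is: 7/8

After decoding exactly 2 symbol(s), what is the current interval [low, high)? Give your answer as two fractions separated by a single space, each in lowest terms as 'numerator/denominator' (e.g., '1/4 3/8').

Answer: 3/4 1/1

Derivation:
Step 1: interval [0/1, 1/1), width = 1/1 - 0/1 = 1/1
  'f': [0/1 + 1/1*0/1, 0/1 + 1/1*1/8) = [0/1, 1/8)
  'd': [0/1 + 1/1*1/8, 0/1 + 1/1*1/4) = [1/8, 1/4)
  'e': [0/1 + 1/1*1/4, 0/1 + 1/1*1/2) = [1/4, 1/2)
  'a': [0/1 + 1/1*1/2, 0/1 + 1/1*1/1) = [1/2, 1/1) <- contains code 7/8
  emit 'a', narrow to [1/2, 1/1)
Step 2: interval [1/2, 1/1), width = 1/1 - 1/2 = 1/2
  'f': [1/2 + 1/2*0/1, 1/2 + 1/2*1/8) = [1/2, 9/16)
  'd': [1/2 + 1/2*1/8, 1/2 + 1/2*1/4) = [9/16, 5/8)
  'e': [1/2 + 1/2*1/4, 1/2 + 1/2*1/2) = [5/8, 3/4)
  'a': [1/2 + 1/2*1/2, 1/2 + 1/2*1/1) = [3/4, 1/1) <- contains code 7/8
  emit 'a', narrow to [3/4, 1/1)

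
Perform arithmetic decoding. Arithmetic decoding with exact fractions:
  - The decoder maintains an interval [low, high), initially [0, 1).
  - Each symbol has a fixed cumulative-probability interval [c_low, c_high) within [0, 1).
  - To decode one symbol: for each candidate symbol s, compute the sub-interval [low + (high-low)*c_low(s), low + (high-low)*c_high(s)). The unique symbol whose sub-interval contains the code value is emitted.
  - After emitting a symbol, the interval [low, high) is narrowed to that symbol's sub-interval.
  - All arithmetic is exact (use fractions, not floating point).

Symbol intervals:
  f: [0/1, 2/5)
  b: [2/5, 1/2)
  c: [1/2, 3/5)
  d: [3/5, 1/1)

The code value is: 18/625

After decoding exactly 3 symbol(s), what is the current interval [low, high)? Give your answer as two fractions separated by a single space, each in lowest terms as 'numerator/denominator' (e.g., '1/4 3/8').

Answer: 0/1 8/125

Derivation:
Step 1: interval [0/1, 1/1), width = 1/1 - 0/1 = 1/1
  'f': [0/1 + 1/1*0/1, 0/1 + 1/1*2/5) = [0/1, 2/5) <- contains code 18/625
  'b': [0/1 + 1/1*2/5, 0/1 + 1/1*1/2) = [2/5, 1/2)
  'c': [0/1 + 1/1*1/2, 0/1 + 1/1*3/5) = [1/2, 3/5)
  'd': [0/1 + 1/1*3/5, 0/1 + 1/1*1/1) = [3/5, 1/1)
  emit 'f', narrow to [0/1, 2/5)
Step 2: interval [0/1, 2/5), width = 2/5 - 0/1 = 2/5
  'f': [0/1 + 2/5*0/1, 0/1 + 2/5*2/5) = [0/1, 4/25) <- contains code 18/625
  'b': [0/1 + 2/5*2/5, 0/1 + 2/5*1/2) = [4/25, 1/5)
  'c': [0/1 + 2/5*1/2, 0/1 + 2/5*3/5) = [1/5, 6/25)
  'd': [0/1 + 2/5*3/5, 0/1 + 2/5*1/1) = [6/25, 2/5)
  emit 'f', narrow to [0/1, 4/25)
Step 3: interval [0/1, 4/25), width = 4/25 - 0/1 = 4/25
  'f': [0/1 + 4/25*0/1, 0/1 + 4/25*2/5) = [0/1, 8/125) <- contains code 18/625
  'b': [0/1 + 4/25*2/5, 0/1 + 4/25*1/2) = [8/125, 2/25)
  'c': [0/1 + 4/25*1/2, 0/1 + 4/25*3/5) = [2/25, 12/125)
  'd': [0/1 + 4/25*3/5, 0/1 + 4/25*1/1) = [12/125, 4/25)
  emit 'f', narrow to [0/1, 8/125)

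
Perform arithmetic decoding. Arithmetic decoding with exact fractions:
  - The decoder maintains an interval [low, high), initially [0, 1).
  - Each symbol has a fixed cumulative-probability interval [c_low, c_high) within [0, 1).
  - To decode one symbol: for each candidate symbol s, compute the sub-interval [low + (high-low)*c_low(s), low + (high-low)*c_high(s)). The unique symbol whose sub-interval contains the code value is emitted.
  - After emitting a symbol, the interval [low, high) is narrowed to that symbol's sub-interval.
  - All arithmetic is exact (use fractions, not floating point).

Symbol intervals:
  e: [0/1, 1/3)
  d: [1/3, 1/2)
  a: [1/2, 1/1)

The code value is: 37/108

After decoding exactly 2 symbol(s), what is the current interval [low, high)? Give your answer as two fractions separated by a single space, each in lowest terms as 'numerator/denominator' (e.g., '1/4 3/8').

Answer: 1/3 7/18

Derivation:
Step 1: interval [0/1, 1/1), width = 1/1 - 0/1 = 1/1
  'e': [0/1 + 1/1*0/1, 0/1 + 1/1*1/3) = [0/1, 1/3)
  'd': [0/1 + 1/1*1/3, 0/1 + 1/1*1/2) = [1/3, 1/2) <- contains code 37/108
  'a': [0/1 + 1/1*1/2, 0/1 + 1/1*1/1) = [1/2, 1/1)
  emit 'd', narrow to [1/3, 1/2)
Step 2: interval [1/3, 1/2), width = 1/2 - 1/3 = 1/6
  'e': [1/3 + 1/6*0/1, 1/3 + 1/6*1/3) = [1/3, 7/18) <- contains code 37/108
  'd': [1/3 + 1/6*1/3, 1/3 + 1/6*1/2) = [7/18, 5/12)
  'a': [1/3 + 1/6*1/2, 1/3 + 1/6*1/1) = [5/12, 1/2)
  emit 'e', narrow to [1/3, 7/18)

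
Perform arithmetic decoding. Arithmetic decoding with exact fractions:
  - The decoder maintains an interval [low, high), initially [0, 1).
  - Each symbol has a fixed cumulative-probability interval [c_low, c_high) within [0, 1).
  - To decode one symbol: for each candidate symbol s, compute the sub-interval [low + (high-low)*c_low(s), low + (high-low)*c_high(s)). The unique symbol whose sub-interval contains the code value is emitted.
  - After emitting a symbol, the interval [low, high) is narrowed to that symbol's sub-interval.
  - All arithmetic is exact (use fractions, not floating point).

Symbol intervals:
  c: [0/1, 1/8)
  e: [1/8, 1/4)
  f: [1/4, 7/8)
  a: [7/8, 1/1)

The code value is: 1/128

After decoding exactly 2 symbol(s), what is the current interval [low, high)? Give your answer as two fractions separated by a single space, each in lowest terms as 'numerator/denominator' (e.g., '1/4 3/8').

Answer: 0/1 1/64

Derivation:
Step 1: interval [0/1, 1/1), width = 1/1 - 0/1 = 1/1
  'c': [0/1 + 1/1*0/1, 0/1 + 1/1*1/8) = [0/1, 1/8) <- contains code 1/128
  'e': [0/1 + 1/1*1/8, 0/1 + 1/1*1/4) = [1/8, 1/4)
  'f': [0/1 + 1/1*1/4, 0/1 + 1/1*7/8) = [1/4, 7/8)
  'a': [0/1 + 1/1*7/8, 0/1 + 1/1*1/1) = [7/8, 1/1)
  emit 'c', narrow to [0/1, 1/8)
Step 2: interval [0/1, 1/8), width = 1/8 - 0/1 = 1/8
  'c': [0/1 + 1/8*0/1, 0/1 + 1/8*1/8) = [0/1, 1/64) <- contains code 1/128
  'e': [0/1 + 1/8*1/8, 0/1 + 1/8*1/4) = [1/64, 1/32)
  'f': [0/1 + 1/8*1/4, 0/1 + 1/8*7/8) = [1/32, 7/64)
  'a': [0/1 + 1/8*7/8, 0/1 + 1/8*1/1) = [7/64, 1/8)
  emit 'c', narrow to [0/1, 1/64)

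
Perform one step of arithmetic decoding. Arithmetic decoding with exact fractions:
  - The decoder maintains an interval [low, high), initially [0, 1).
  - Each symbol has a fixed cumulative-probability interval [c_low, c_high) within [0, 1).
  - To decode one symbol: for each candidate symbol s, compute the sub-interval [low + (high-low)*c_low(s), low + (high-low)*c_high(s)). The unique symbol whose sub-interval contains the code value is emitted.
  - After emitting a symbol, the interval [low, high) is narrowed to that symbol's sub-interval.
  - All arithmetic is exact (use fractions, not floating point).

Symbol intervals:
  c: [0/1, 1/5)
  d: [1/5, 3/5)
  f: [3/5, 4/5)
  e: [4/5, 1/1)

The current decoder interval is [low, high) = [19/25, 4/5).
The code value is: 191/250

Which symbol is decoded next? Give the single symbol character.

Interval width = high − low = 4/5 − 19/25 = 1/25
Scaled code = (code − low) / width = (191/250 − 19/25) / 1/25 = 1/10
  c: [0/1, 1/5) ← scaled code falls here ✓
  d: [1/5, 3/5) 
  f: [3/5, 4/5) 
  e: [4/5, 1/1) 

Answer: c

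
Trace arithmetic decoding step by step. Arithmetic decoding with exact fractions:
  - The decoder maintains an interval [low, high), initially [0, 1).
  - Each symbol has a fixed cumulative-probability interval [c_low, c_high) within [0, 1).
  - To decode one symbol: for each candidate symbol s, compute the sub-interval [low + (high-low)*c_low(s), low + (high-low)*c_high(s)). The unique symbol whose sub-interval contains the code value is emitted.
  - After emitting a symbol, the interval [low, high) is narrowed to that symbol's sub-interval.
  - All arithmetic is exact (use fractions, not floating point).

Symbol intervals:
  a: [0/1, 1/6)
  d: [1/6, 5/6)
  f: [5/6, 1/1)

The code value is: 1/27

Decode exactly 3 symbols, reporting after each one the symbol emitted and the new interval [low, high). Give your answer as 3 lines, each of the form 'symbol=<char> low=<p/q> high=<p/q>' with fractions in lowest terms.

Step 1: interval [0/1, 1/1), width = 1/1 - 0/1 = 1/1
  'a': [0/1 + 1/1*0/1, 0/1 + 1/1*1/6) = [0/1, 1/6) <- contains code 1/27
  'd': [0/1 + 1/1*1/6, 0/1 + 1/1*5/6) = [1/6, 5/6)
  'f': [0/1 + 1/1*5/6, 0/1 + 1/1*1/1) = [5/6, 1/1)
  emit 'a', narrow to [0/1, 1/6)
Step 2: interval [0/1, 1/6), width = 1/6 - 0/1 = 1/6
  'a': [0/1 + 1/6*0/1, 0/1 + 1/6*1/6) = [0/1, 1/36)
  'd': [0/1 + 1/6*1/6, 0/1 + 1/6*5/6) = [1/36, 5/36) <- contains code 1/27
  'f': [0/1 + 1/6*5/6, 0/1 + 1/6*1/1) = [5/36, 1/6)
  emit 'd', narrow to [1/36, 5/36)
Step 3: interval [1/36, 5/36), width = 5/36 - 1/36 = 1/9
  'a': [1/36 + 1/9*0/1, 1/36 + 1/9*1/6) = [1/36, 5/108) <- contains code 1/27
  'd': [1/36 + 1/9*1/6, 1/36 + 1/9*5/6) = [5/108, 13/108)
  'f': [1/36 + 1/9*5/6, 1/36 + 1/9*1/1) = [13/108, 5/36)
  emit 'a', narrow to [1/36, 5/108)

Answer: symbol=a low=0/1 high=1/6
symbol=d low=1/36 high=5/36
symbol=a low=1/36 high=5/108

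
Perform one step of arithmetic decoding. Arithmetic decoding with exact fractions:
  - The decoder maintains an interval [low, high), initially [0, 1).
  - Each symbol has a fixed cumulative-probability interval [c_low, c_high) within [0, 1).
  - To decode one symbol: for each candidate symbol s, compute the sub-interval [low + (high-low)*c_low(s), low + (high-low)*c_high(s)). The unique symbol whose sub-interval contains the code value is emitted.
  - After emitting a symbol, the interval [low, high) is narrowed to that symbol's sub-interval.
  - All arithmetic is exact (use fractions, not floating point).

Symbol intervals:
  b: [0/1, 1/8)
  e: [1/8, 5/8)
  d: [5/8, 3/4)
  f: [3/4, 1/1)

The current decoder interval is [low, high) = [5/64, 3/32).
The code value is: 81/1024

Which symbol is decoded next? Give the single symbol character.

Answer: b

Derivation:
Interval width = high − low = 3/32 − 5/64 = 1/64
Scaled code = (code − low) / width = (81/1024 − 5/64) / 1/64 = 1/16
  b: [0/1, 1/8) ← scaled code falls here ✓
  e: [1/8, 5/8) 
  d: [5/8, 3/4) 
  f: [3/4, 1/1) 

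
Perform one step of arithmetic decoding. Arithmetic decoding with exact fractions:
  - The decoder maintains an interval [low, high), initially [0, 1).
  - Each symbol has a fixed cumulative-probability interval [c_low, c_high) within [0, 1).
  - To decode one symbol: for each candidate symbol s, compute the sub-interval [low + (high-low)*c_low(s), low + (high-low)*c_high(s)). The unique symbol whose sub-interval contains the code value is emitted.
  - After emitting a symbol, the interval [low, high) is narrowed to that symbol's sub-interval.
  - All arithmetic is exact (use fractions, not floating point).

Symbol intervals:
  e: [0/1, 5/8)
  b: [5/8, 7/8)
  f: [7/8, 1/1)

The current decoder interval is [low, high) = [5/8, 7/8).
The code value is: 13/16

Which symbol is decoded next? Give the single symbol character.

Answer: b

Derivation:
Interval width = high − low = 7/8 − 5/8 = 1/4
Scaled code = (code − low) / width = (13/16 − 5/8) / 1/4 = 3/4
  e: [0/1, 5/8) 
  b: [5/8, 7/8) ← scaled code falls here ✓
  f: [7/8, 1/1) 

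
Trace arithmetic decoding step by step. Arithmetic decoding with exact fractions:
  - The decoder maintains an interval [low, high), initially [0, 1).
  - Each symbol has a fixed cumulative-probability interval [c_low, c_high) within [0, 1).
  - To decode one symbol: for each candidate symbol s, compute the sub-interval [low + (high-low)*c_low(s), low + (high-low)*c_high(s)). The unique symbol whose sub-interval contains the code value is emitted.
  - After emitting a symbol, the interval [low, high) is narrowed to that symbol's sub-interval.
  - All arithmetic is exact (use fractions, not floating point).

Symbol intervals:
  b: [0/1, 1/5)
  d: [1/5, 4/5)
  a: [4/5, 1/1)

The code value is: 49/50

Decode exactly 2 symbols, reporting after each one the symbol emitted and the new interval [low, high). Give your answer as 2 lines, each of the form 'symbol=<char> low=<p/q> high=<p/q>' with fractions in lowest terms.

Step 1: interval [0/1, 1/1), width = 1/1 - 0/1 = 1/1
  'b': [0/1 + 1/1*0/1, 0/1 + 1/1*1/5) = [0/1, 1/5)
  'd': [0/1 + 1/1*1/5, 0/1 + 1/1*4/5) = [1/5, 4/5)
  'a': [0/1 + 1/1*4/5, 0/1 + 1/1*1/1) = [4/5, 1/1) <- contains code 49/50
  emit 'a', narrow to [4/5, 1/1)
Step 2: interval [4/5, 1/1), width = 1/1 - 4/5 = 1/5
  'b': [4/5 + 1/5*0/1, 4/5 + 1/5*1/5) = [4/5, 21/25)
  'd': [4/5 + 1/5*1/5, 4/5 + 1/5*4/5) = [21/25, 24/25)
  'a': [4/5 + 1/5*4/5, 4/5 + 1/5*1/1) = [24/25, 1/1) <- contains code 49/50
  emit 'a', narrow to [24/25, 1/1)

Answer: symbol=a low=4/5 high=1/1
symbol=a low=24/25 high=1/1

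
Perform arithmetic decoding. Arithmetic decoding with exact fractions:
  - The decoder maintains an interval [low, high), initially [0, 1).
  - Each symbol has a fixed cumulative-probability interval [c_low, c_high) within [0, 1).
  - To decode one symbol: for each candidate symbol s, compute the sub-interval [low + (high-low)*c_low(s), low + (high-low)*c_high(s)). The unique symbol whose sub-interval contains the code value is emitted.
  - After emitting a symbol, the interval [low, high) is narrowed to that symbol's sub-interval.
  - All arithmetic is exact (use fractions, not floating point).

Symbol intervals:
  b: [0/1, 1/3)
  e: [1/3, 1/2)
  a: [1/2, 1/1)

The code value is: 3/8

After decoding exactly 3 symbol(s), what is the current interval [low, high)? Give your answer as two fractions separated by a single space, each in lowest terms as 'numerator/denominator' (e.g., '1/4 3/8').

Step 1: interval [0/1, 1/1), width = 1/1 - 0/1 = 1/1
  'b': [0/1 + 1/1*0/1, 0/1 + 1/1*1/3) = [0/1, 1/3)
  'e': [0/1 + 1/1*1/3, 0/1 + 1/1*1/2) = [1/3, 1/2) <- contains code 3/8
  'a': [0/1 + 1/1*1/2, 0/1 + 1/1*1/1) = [1/2, 1/1)
  emit 'e', narrow to [1/3, 1/2)
Step 2: interval [1/3, 1/2), width = 1/2 - 1/3 = 1/6
  'b': [1/3 + 1/6*0/1, 1/3 + 1/6*1/3) = [1/3, 7/18) <- contains code 3/8
  'e': [1/3 + 1/6*1/3, 1/3 + 1/6*1/2) = [7/18, 5/12)
  'a': [1/3 + 1/6*1/2, 1/3 + 1/6*1/1) = [5/12, 1/2)
  emit 'b', narrow to [1/3, 7/18)
Step 3: interval [1/3, 7/18), width = 7/18 - 1/3 = 1/18
  'b': [1/3 + 1/18*0/1, 1/3 + 1/18*1/3) = [1/3, 19/54)
  'e': [1/3 + 1/18*1/3, 1/3 + 1/18*1/2) = [19/54, 13/36)
  'a': [1/3 + 1/18*1/2, 1/3 + 1/18*1/1) = [13/36, 7/18) <- contains code 3/8
  emit 'a', narrow to [13/36, 7/18)

Answer: 13/36 7/18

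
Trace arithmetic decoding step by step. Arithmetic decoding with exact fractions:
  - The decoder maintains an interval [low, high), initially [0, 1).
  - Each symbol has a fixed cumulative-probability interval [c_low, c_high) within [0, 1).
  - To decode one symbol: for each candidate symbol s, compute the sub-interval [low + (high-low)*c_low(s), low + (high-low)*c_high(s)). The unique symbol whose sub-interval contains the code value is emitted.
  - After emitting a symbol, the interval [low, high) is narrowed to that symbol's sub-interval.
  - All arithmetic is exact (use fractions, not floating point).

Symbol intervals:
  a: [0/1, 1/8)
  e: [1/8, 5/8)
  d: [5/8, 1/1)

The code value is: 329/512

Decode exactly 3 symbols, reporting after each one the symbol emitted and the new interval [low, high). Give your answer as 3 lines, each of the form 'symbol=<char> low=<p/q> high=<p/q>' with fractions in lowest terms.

Answer: symbol=d low=5/8 high=1/1
symbol=a low=5/8 high=43/64
symbol=e low=323/512 high=335/512

Derivation:
Step 1: interval [0/1, 1/1), width = 1/1 - 0/1 = 1/1
  'a': [0/1 + 1/1*0/1, 0/1 + 1/1*1/8) = [0/1, 1/8)
  'e': [0/1 + 1/1*1/8, 0/1 + 1/1*5/8) = [1/8, 5/8)
  'd': [0/1 + 1/1*5/8, 0/1 + 1/1*1/1) = [5/8, 1/1) <- contains code 329/512
  emit 'd', narrow to [5/8, 1/1)
Step 2: interval [5/8, 1/1), width = 1/1 - 5/8 = 3/8
  'a': [5/8 + 3/8*0/1, 5/8 + 3/8*1/8) = [5/8, 43/64) <- contains code 329/512
  'e': [5/8 + 3/8*1/8, 5/8 + 3/8*5/8) = [43/64, 55/64)
  'd': [5/8 + 3/8*5/8, 5/8 + 3/8*1/1) = [55/64, 1/1)
  emit 'a', narrow to [5/8, 43/64)
Step 3: interval [5/8, 43/64), width = 43/64 - 5/8 = 3/64
  'a': [5/8 + 3/64*0/1, 5/8 + 3/64*1/8) = [5/8, 323/512)
  'e': [5/8 + 3/64*1/8, 5/8 + 3/64*5/8) = [323/512, 335/512) <- contains code 329/512
  'd': [5/8 + 3/64*5/8, 5/8 + 3/64*1/1) = [335/512, 43/64)
  emit 'e', narrow to [323/512, 335/512)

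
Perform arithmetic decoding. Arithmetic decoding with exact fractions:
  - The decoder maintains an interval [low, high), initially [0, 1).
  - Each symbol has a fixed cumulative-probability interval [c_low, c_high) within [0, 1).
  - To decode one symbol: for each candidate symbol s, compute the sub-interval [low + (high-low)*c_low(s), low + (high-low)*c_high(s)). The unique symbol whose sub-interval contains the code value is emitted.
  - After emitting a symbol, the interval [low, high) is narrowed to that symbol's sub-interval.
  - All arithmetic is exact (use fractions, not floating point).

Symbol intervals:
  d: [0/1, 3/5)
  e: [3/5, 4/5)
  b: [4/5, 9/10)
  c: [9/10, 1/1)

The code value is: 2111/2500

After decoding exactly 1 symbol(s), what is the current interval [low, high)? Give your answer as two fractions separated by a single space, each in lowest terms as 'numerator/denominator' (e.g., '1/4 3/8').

Step 1: interval [0/1, 1/1), width = 1/1 - 0/1 = 1/1
  'd': [0/1 + 1/1*0/1, 0/1 + 1/1*3/5) = [0/1, 3/5)
  'e': [0/1 + 1/1*3/5, 0/1 + 1/1*4/5) = [3/5, 4/5)
  'b': [0/1 + 1/1*4/5, 0/1 + 1/1*9/10) = [4/5, 9/10) <- contains code 2111/2500
  'c': [0/1 + 1/1*9/10, 0/1 + 1/1*1/1) = [9/10, 1/1)
  emit 'b', narrow to [4/5, 9/10)

Answer: 4/5 9/10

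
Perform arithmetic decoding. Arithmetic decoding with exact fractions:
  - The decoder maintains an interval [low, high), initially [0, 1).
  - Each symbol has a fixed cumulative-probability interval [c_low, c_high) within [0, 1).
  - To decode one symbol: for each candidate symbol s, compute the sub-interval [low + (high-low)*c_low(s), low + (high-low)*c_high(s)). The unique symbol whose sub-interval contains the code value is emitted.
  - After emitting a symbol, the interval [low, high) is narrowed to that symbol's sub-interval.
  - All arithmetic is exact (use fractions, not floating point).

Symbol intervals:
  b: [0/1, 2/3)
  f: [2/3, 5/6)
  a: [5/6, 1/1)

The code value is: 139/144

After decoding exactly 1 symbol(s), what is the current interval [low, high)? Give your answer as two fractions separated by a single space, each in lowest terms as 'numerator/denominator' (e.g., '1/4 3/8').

Answer: 5/6 1/1

Derivation:
Step 1: interval [0/1, 1/1), width = 1/1 - 0/1 = 1/1
  'b': [0/1 + 1/1*0/1, 0/1 + 1/1*2/3) = [0/1, 2/3)
  'f': [0/1 + 1/1*2/3, 0/1 + 1/1*5/6) = [2/3, 5/6)
  'a': [0/1 + 1/1*5/6, 0/1 + 1/1*1/1) = [5/6, 1/1) <- contains code 139/144
  emit 'a', narrow to [5/6, 1/1)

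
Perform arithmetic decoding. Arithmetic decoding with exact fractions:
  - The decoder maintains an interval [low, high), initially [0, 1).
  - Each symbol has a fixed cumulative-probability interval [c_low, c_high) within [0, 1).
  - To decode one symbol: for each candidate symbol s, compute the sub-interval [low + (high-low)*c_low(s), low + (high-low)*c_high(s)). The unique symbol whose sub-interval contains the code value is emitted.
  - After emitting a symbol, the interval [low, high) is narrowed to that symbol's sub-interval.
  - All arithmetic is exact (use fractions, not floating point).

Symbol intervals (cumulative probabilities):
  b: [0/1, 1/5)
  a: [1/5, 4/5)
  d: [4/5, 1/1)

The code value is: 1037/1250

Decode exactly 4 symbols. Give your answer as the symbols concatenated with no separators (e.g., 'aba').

Step 1: interval [0/1, 1/1), width = 1/1 - 0/1 = 1/1
  'b': [0/1 + 1/1*0/1, 0/1 + 1/1*1/5) = [0/1, 1/5)
  'a': [0/1 + 1/1*1/5, 0/1 + 1/1*4/5) = [1/5, 4/5)
  'd': [0/1 + 1/1*4/5, 0/1 + 1/1*1/1) = [4/5, 1/1) <- contains code 1037/1250
  emit 'd', narrow to [4/5, 1/1)
Step 2: interval [4/5, 1/1), width = 1/1 - 4/5 = 1/5
  'b': [4/5 + 1/5*0/1, 4/5 + 1/5*1/5) = [4/5, 21/25) <- contains code 1037/1250
  'a': [4/5 + 1/5*1/5, 4/5 + 1/5*4/5) = [21/25, 24/25)
  'd': [4/5 + 1/5*4/5, 4/5 + 1/5*1/1) = [24/25, 1/1)
  emit 'b', narrow to [4/5, 21/25)
Step 3: interval [4/5, 21/25), width = 21/25 - 4/5 = 1/25
  'b': [4/5 + 1/25*0/1, 4/5 + 1/25*1/5) = [4/5, 101/125)
  'a': [4/5 + 1/25*1/5, 4/5 + 1/25*4/5) = [101/125, 104/125) <- contains code 1037/1250
  'd': [4/5 + 1/25*4/5, 4/5 + 1/25*1/1) = [104/125, 21/25)
  emit 'a', narrow to [101/125, 104/125)
Step 4: interval [101/125, 104/125), width = 104/125 - 101/125 = 3/125
  'b': [101/125 + 3/125*0/1, 101/125 + 3/125*1/5) = [101/125, 508/625)
  'a': [101/125 + 3/125*1/5, 101/125 + 3/125*4/5) = [508/625, 517/625)
  'd': [101/125 + 3/125*4/5, 101/125 + 3/125*1/1) = [517/625, 104/125) <- contains code 1037/1250
  emit 'd', narrow to [517/625, 104/125)

Answer: dbad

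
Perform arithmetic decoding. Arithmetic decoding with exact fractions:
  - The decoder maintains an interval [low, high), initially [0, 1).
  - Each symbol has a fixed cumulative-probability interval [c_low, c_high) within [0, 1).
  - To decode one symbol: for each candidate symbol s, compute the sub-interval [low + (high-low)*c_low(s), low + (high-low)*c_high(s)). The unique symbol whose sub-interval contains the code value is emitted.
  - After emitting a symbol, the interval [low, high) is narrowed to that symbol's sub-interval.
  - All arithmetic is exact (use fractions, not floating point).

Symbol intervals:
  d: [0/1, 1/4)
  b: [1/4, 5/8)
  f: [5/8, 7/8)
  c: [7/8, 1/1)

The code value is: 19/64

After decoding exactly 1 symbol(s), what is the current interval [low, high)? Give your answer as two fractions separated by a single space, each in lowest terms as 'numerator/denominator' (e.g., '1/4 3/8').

Step 1: interval [0/1, 1/1), width = 1/1 - 0/1 = 1/1
  'd': [0/1 + 1/1*0/1, 0/1 + 1/1*1/4) = [0/1, 1/4)
  'b': [0/1 + 1/1*1/4, 0/1 + 1/1*5/8) = [1/4, 5/8) <- contains code 19/64
  'f': [0/1 + 1/1*5/8, 0/1 + 1/1*7/8) = [5/8, 7/8)
  'c': [0/1 + 1/1*7/8, 0/1 + 1/1*1/1) = [7/8, 1/1)
  emit 'b', narrow to [1/4, 5/8)

Answer: 1/4 5/8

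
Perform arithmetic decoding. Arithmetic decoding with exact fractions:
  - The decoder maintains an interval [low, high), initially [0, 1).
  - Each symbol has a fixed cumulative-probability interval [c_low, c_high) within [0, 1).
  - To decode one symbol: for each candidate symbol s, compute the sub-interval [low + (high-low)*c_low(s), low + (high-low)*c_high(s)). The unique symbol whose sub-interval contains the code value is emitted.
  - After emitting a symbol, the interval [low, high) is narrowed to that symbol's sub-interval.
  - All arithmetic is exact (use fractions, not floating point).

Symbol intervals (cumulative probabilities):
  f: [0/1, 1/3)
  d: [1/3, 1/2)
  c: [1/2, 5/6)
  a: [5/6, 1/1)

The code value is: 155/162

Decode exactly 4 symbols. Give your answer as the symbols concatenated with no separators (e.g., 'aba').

Step 1: interval [0/1, 1/1), width = 1/1 - 0/1 = 1/1
  'f': [0/1 + 1/1*0/1, 0/1 + 1/1*1/3) = [0/1, 1/3)
  'd': [0/1 + 1/1*1/3, 0/1 + 1/1*1/2) = [1/3, 1/2)
  'c': [0/1 + 1/1*1/2, 0/1 + 1/1*5/6) = [1/2, 5/6)
  'a': [0/1 + 1/1*5/6, 0/1 + 1/1*1/1) = [5/6, 1/1) <- contains code 155/162
  emit 'a', narrow to [5/6, 1/1)
Step 2: interval [5/6, 1/1), width = 1/1 - 5/6 = 1/6
  'f': [5/6 + 1/6*0/1, 5/6 + 1/6*1/3) = [5/6, 8/9)
  'd': [5/6 + 1/6*1/3, 5/6 + 1/6*1/2) = [8/9, 11/12)
  'c': [5/6 + 1/6*1/2, 5/6 + 1/6*5/6) = [11/12, 35/36) <- contains code 155/162
  'a': [5/6 + 1/6*5/6, 5/6 + 1/6*1/1) = [35/36, 1/1)
  emit 'c', narrow to [11/12, 35/36)
Step 3: interval [11/12, 35/36), width = 35/36 - 11/12 = 1/18
  'f': [11/12 + 1/18*0/1, 11/12 + 1/18*1/3) = [11/12, 101/108)
  'd': [11/12 + 1/18*1/3, 11/12 + 1/18*1/2) = [101/108, 17/18)
  'c': [11/12 + 1/18*1/2, 11/12 + 1/18*5/6) = [17/18, 26/27) <- contains code 155/162
  'a': [11/12 + 1/18*5/6, 11/12 + 1/18*1/1) = [26/27, 35/36)
  emit 'c', narrow to [17/18, 26/27)
Step 4: interval [17/18, 26/27), width = 26/27 - 17/18 = 1/54
  'f': [17/18 + 1/54*0/1, 17/18 + 1/54*1/3) = [17/18, 77/81)
  'd': [17/18 + 1/54*1/3, 17/18 + 1/54*1/2) = [77/81, 103/108)
  'c': [17/18 + 1/54*1/2, 17/18 + 1/54*5/6) = [103/108, 311/324) <- contains code 155/162
  'a': [17/18 + 1/54*5/6, 17/18 + 1/54*1/1) = [311/324, 26/27)
  emit 'c', narrow to [103/108, 311/324)

Answer: accc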